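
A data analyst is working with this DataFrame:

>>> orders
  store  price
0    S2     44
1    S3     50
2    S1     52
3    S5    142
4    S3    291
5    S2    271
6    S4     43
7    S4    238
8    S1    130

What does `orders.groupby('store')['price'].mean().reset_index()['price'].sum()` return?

group by store, mean of price:
store
S1     91.0
S2    157.5
S3    170.5
S4    140.5
S5    142.0
Name: price, dtype: float64
reset_index():
  store  price
0    S1   91.0
1    S2  157.5
2    S3  170.5
3    S4  140.5
4    S5  142.0
Then the sum of column 'price': 701.5

701.5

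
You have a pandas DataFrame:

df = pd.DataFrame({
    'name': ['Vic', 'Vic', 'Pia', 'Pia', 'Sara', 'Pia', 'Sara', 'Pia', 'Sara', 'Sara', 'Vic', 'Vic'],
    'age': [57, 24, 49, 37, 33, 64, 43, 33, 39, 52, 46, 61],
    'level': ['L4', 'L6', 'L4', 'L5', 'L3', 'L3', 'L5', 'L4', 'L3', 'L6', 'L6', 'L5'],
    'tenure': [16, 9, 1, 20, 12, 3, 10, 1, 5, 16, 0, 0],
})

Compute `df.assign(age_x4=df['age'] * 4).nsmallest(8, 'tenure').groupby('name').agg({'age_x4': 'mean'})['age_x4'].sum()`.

533.333333333

add column age_x4 = df['age'] * 4:
    name  age level  tenure  age_x4
0    Vic   57    L4      16     228
1    Vic   24    L6       9      96
2    Pia   49    L4       1     196
3    Pia   37    L5      20     148
4   Sara   33    L3      12     132
5    Pia   64    L3       3     256
6   Sara   43    L5      10     172
7    Pia   33    L4       1     132
8   Sara   39    L3       5     156
9   Sara   52    L6      16     208
10   Vic   46    L6       0     184
11   Vic   61    L5       0     244
take 8 rows with smallest tenure:
    name  age level  tenure  age_x4
10   Vic   46    L6       0     184
11   Vic   61    L5       0     244
2    Pia   49    L4       1     196
7    Pia   33    L4       1     132
5    Pia   64    L3       3     256
8   Sara   39    L3       5     156
1    Vic   24    L6       9      96
6   Sara   43    L5      10     172
group by name, mean of age_x4:
          age_x4
name            
Pia   194.666667
Sara  164.000000
Vic   174.666667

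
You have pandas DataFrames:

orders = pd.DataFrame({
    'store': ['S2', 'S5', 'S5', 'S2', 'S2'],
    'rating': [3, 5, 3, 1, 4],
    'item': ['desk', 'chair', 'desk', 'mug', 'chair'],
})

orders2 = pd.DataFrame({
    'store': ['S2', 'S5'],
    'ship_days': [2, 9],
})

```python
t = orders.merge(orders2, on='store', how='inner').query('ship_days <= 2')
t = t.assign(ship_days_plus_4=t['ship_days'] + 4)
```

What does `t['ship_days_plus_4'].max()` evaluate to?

6

merge on 'store' (how='inner') → 5 rows:
  store  rating   item  ship_days
0    S2       3   desk          2
1    S5       5  chair          9
2    S5       3   desk          9
3    S2       1    mug          2
4    S2       4  chair          2
filter rows where ship_days <= 2:
  store  rating   item  ship_days
0    S2       3   desk          2
3    S2       1    mug          2
4    S2       4  chair          2
add column ship_days_plus_4 = t['ship_days'] + 4:
  store  rating   item  ship_days  ship_days_plus_4
0    S2       3   desk          2                 6
3    S2       1    mug          2                 6
4    S2       4  chair          2                 6
Hence 6.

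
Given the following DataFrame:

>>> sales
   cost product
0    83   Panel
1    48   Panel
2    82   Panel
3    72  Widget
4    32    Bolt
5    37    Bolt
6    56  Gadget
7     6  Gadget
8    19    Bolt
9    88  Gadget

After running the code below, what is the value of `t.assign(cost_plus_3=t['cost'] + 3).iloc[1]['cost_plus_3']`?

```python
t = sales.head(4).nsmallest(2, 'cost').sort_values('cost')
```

take first 4 rows:
   cost product
0    83   Panel
1    48   Panel
2    82   Panel
3    72  Widget
take 2 rows with smallest cost:
   cost product
1    48   Panel
3    72  Widget
sort by cost:
   cost product
1    48   Panel
3    72  Widget
add column cost_plus_3 = t['cost'] + 3:
   cost product  cost_plus_3
1    48   Panel           51
3    72  Widget           75
Hence 75.

75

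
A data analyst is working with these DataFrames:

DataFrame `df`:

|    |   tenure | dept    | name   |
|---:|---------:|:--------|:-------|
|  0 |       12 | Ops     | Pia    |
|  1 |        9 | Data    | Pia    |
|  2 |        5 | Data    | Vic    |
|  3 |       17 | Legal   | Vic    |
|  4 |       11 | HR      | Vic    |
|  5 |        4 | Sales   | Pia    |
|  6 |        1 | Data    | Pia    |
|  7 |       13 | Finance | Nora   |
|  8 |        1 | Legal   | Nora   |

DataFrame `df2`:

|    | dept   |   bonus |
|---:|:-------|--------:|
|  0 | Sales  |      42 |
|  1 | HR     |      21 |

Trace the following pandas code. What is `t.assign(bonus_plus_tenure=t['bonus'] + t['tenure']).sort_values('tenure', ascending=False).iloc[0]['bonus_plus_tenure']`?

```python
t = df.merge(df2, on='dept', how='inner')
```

32

merge on 'dept' (how='inner') → 2 rows:
   tenure   dept name  bonus
0      11     HR  Vic     21
1       4  Sales  Pia     42
add column bonus_plus_tenure = t['bonus'] + t['tenure']:
   tenure   dept name  bonus  bonus_plus_tenure
0      11     HR  Vic     21                 32
1       4  Sales  Pia     42                 46
sort by tenure descending:
   tenure   dept name  bonus  bonus_plus_tenure
0      11     HR  Vic     21                 32
1       4  Sales  Pia     42                 46
Taking the value at position 0, column 'bonus_plus_tenure' gives 32.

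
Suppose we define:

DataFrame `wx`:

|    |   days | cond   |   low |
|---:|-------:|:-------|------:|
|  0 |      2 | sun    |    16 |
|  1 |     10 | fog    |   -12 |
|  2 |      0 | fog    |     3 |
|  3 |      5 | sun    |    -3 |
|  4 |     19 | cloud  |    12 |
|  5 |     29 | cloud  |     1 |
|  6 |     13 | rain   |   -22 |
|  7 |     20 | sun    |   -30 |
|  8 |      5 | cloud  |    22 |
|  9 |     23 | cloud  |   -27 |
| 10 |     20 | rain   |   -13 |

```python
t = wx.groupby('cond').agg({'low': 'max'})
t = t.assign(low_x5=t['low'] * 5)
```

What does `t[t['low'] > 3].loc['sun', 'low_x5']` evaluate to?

group by cond, max of low:
       low
cond      
cloud   22
fog      3
rain   -13
sun     16
add column low_x5 = t['low'] * 5:
       low  low_x5
cond              
cloud   22     110
fog      3      15
rain   -13     -65
sun     16      80
filter rows where low > 3:
       low  low_x5
cond              
cloud   22     110
sun     16      80
Finally, value at row 'sun', column 'low_x5' = 80.

80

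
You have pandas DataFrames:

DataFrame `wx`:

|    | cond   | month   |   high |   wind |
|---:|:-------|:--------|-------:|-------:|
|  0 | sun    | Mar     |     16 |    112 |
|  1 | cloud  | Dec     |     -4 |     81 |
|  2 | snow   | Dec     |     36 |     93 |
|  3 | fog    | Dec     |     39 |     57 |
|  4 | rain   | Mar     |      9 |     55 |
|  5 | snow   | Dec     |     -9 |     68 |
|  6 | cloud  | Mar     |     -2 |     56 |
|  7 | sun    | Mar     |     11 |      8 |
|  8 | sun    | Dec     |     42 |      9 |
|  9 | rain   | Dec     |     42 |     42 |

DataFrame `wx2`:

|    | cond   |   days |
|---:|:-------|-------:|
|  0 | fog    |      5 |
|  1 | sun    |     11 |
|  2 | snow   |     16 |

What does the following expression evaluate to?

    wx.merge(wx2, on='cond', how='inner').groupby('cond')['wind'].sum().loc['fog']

57

merge on 'cond' (how='inner') → 6 rows:
   cond month  high  wind  days
0   sun   Mar    16   112    11
1  snow   Dec    36    93    16
2   fog   Dec    39    57     5
3  snow   Dec    -9    68    16
4   sun   Mar    11     8    11
5   sun   Dec    42     9    11
group by cond, sum of wind:
cond
fog      57
snow    161
sun     129
Name: wind, dtype: int64
Taking the value at index 'fog' gives 57.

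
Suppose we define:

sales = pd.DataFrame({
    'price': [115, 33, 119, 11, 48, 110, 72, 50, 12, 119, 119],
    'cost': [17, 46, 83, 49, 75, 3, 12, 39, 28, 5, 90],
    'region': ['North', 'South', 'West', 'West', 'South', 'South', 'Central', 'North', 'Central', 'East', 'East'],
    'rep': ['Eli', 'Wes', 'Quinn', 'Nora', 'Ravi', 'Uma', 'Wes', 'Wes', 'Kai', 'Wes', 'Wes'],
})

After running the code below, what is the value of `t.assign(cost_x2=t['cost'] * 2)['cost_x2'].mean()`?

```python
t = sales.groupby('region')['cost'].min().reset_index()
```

34.4

group by region, min of cost:
region
Central    12
East        5
North      17
South       3
West       49
Name: cost, dtype: int64
reset_index():
    region  cost
0  Central    12
1     East     5
2    North    17
3    South     3
4     West    49
add column cost_x2 = t['cost'] * 2:
    region  cost  cost_x2
0  Central    12       24
1     East     5       10
2    North    17       34
3    South     3        6
4     West    49       98
Reading off the mean of column 'cost_x2', we get 34.4.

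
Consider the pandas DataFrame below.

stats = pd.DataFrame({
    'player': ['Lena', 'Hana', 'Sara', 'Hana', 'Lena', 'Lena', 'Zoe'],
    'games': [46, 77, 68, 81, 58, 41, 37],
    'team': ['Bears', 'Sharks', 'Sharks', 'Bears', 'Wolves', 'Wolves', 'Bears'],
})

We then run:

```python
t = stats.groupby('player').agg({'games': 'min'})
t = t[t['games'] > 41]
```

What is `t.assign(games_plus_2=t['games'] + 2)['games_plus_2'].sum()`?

group by player, min of games:
        games
player       
Hana       77
Lena       41
Sara       68
Zoe        37
filter rows where games > 41:
        games
player       
Hana       77
Sara       68
add column games_plus_2 = t['games'] + 2:
        games  games_plus_2
player                     
Hana       77            79
Sara       68            70
The sum of column 'games_plus_2' is 149.

149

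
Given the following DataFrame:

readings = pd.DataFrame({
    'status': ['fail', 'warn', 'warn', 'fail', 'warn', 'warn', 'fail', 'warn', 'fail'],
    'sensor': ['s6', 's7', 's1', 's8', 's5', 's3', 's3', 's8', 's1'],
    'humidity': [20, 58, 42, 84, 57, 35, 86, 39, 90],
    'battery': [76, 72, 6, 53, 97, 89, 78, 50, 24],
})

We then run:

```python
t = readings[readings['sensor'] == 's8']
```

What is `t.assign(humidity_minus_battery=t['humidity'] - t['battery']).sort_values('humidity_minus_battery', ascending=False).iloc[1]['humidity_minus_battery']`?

-11

filter rows where sensor == 's8':
  status sensor  humidity  battery
3   fail     s8        84       53
7   warn     s8        39       50
add column humidity_minus_battery = t['humidity'] - t['battery']:
  status sensor  humidity  battery  humidity_minus_battery
3   fail     s8        84       53                      31
7   warn     s8        39       50                     -11
sort by humidity_minus_battery descending:
  status sensor  humidity  battery  humidity_minus_battery
3   fail     s8        84       53                      31
7   warn     s8        39       50                     -11
The value at position 1, column 'humidity_minus_battery' is -11.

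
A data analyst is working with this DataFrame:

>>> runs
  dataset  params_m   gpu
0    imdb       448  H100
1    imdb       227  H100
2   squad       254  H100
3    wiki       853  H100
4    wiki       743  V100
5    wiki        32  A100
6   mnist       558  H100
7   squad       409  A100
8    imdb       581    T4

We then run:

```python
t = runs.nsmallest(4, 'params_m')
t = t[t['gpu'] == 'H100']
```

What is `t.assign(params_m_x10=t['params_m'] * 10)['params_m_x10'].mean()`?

2405.0

take 4 rows with smallest params_m:
  dataset  params_m   gpu
5    wiki        32  A100
1    imdb       227  H100
2   squad       254  H100
7   squad       409  A100
filter rows where gpu == 'H100':
  dataset  params_m   gpu
1    imdb       227  H100
2   squad       254  H100
add column params_m_x10 = t['params_m'] * 10:
  dataset  params_m   gpu  params_m_x10
1    imdb       227  H100          2270
2   squad       254  H100          2540
Then the mean of column 'params_m_x10': 2405.0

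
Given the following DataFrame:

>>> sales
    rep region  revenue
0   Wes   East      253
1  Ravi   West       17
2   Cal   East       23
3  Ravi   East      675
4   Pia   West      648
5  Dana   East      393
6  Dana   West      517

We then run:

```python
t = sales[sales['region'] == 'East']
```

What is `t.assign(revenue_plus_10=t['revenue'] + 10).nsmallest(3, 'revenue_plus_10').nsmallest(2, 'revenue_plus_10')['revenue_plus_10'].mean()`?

filter rows where region == 'East':
    rep region  revenue
0   Wes   East      253
2   Cal   East       23
3  Ravi   East      675
5  Dana   East      393
add column revenue_plus_10 = t['revenue'] + 10:
    rep region  revenue  revenue_plus_10
0   Wes   East      253              263
2   Cal   East       23               33
3  Ravi   East      675              685
5  Dana   East      393              403
take 3 rows with smallest revenue_plus_10:
    rep region  revenue  revenue_plus_10
2   Cal   East       23               33
0   Wes   East      253              263
5  Dana   East      393              403
take 2 rows with smallest revenue_plus_10:
   rep region  revenue  revenue_plus_10
2  Cal   East       23               33
0  Wes   East      253              263

148.0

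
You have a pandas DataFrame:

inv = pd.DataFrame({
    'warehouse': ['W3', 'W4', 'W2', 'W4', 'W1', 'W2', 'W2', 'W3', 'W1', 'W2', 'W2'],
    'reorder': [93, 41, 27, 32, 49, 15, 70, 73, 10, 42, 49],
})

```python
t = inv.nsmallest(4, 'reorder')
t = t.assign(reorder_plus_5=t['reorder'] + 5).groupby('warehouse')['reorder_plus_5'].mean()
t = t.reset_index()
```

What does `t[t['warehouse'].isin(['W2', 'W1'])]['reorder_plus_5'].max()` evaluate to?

26.0

take 4 rows with smallest reorder:
  warehouse  reorder
8        W1       10
5        W2       15
2        W2       27
3        W4       32
add column reorder_plus_5 = t['reorder'] + 5:
  warehouse  reorder  reorder_plus_5
8        W1       10              15
5        W2       15              20
2        W2       27              32
3        W4       32              37
group by warehouse, mean of reorder_plus_5:
warehouse
W1    15.0
W2    26.0
W4    37.0
Name: reorder_plus_5, dtype: float64
reset_index():
  warehouse  reorder_plus_5
0        W1            15.0
1        W2            26.0
2        W4            37.0
filter rows where warehouse in ['W2', 'W1']:
  warehouse  reorder_plus_5
0        W1            15.0
1        W2            26.0
Finally, max of column 'reorder_plus_5' = 26.0.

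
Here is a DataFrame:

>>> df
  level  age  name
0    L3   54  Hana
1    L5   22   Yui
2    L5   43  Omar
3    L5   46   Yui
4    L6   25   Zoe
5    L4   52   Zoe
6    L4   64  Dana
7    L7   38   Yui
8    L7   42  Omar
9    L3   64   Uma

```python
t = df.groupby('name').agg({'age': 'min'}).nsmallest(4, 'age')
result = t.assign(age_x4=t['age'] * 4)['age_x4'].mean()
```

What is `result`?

group by name, min of age:
      age
name     
Dana   64
Hana   54
Omar   42
Uma    64
Yui    22
Zoe    25
take 4 rows with smallest age:
      age
name     
Yui    22
Zoe    25
Omar   42
Hana   54
add column age_x4 = t['age'] * 4:
      age  age_x4
name             
Yui    22      88
Zoe    25     100
Omar   42     168
Hana   54     216
Reading off the mean of column 'age_x4', we get 143.0.

143.0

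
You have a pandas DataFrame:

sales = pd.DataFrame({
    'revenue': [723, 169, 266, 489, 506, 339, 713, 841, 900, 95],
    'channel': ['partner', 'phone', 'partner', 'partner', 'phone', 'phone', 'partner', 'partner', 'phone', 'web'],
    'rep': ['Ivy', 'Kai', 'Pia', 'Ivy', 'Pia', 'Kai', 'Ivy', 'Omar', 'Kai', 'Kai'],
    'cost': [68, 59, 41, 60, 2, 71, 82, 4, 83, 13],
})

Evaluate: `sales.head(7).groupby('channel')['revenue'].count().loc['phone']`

take first 7 rows:
   revenue  channel  rep  cost
0      723  partner  Ivy    68
1      169    phone  Kai    59
2      266  partner  Pia    41
3      489  partner  Ivy    60
4      506    phone  Pia     2
5      339    phone  Kai    71
6      713  partner  Ivy    82
group by channel, count of revenue:
channel
partner    4
phone      3
Name: revenue, dtype: int64

3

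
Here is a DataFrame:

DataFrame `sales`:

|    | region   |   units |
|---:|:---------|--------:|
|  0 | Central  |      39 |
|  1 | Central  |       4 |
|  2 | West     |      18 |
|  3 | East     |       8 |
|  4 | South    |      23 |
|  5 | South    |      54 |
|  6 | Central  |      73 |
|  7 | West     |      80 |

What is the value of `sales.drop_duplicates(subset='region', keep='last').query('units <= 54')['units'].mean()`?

drop duplicate region (keep=last):
    region  units
3     East      8
5    South     54
6  Central     73
7     West     80
filter rows where units <= 54:
  region  units
3   East      8
5  South     54
Then the mean of column 'units': 31.0

31.0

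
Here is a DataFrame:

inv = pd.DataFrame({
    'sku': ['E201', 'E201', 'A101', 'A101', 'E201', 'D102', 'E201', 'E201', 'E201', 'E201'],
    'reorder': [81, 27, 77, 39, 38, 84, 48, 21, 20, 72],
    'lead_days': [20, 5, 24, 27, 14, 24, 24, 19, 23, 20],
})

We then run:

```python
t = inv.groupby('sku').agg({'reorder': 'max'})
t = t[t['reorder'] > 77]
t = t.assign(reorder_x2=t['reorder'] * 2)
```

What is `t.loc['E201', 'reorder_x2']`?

162

group by sku, max of reorder:
      reorder
sku          
A101       77
D102       84
E201       81
filter rows where reorder > 77:
      reorder
sku          
D102       84
E201       81
add column reorder_x2 = t['reorder'] * 2:
      reorder  reorder_x2
sku                      
D102       84         168
E201       81         162
The value at row 'E201', column 'reorder_x2' is 162.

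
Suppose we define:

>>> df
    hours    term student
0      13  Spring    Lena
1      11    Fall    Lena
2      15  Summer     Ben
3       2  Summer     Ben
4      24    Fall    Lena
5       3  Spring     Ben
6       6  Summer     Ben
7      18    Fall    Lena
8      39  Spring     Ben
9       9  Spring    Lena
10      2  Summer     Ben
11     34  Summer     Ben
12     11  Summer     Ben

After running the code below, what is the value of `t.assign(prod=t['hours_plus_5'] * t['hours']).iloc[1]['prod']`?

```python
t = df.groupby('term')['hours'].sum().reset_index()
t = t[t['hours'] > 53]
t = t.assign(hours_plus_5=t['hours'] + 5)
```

5250

group by term, sum of hours:
term
Fall      53
Spring    64
Summer    70
Name: hours, dtype: int64
reset_index():
     term  hours
0    Fall     53
1  Spring     64
2  Summer     70
filter rows where hours > 53:
     term  hours
1  Spring     64
2  Summer     70
add column hours_plus_5 = t['hours'] + 5:
     term  hours  hours_plus_5
1  Spring     64            69
2  Summer     70            75
add column prod = t['hours_plus_5'] * t['hours']:
     term  hours  hours_plus_5  prod
1  Spring     64            69  4416
2  Summer     70            75  5250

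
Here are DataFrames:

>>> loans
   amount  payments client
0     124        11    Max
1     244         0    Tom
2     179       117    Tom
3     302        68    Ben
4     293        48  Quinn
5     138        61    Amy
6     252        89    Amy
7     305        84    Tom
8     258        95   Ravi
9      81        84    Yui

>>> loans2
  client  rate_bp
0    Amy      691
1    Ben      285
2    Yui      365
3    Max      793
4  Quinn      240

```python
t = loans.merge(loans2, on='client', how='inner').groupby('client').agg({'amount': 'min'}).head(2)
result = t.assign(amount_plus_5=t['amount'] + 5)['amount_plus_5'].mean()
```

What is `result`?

225.0

merge on 'client' (how='inner') → 6 rows:
   amount  payments client  rate_bp
0     124        11    Max      793
1     302        68    Ben      285
2     293        48  Quinn      240
3     138        61    Amy      691
4     252        89    Amy      691
5      81        84    Yui      365
group by client, min of amount:
        amount
client        
Amy        138
Ben        302
Max        124
Quinn      293
Yui         81
take first 2 rows:
        amount
client        
Amy        138
Ben        302
add column amount_plus_5 = t['amount'] + 5:
        amount  amount_plus_5
client                       
Amy        138            143
Ben        302            307
Hence 225.0.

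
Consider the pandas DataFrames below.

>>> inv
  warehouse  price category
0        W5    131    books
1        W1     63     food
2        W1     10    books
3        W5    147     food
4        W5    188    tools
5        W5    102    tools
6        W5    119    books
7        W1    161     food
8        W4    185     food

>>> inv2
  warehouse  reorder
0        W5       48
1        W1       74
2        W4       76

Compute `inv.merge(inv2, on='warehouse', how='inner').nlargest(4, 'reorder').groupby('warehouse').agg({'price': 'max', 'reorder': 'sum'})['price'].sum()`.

merge on 'warehouse' (how='inner') → 9 rows:
  warehouse  price category  reorder
0        W5    131    books       48
1        W1     63     food       74
2        W1     10    books       74
3        W5    147     food       48
4        W5    188    tools       48
5        W5    102    tools       48
6        W5    119    books       48
7        W1    161     food       74
8        W4    185     food       76
take 4 rows with largest reorder:
  warehouse  price category  reorder
8        W4    185     food       76
1        W1     63     food       74
2        W1     10    books       74
7        W1    161     food       74
group by warehouse: max(price), sum(reorder):
           price  reorder
warehouse                
W1           161      222
W4           185       76
So sum() = 346.

346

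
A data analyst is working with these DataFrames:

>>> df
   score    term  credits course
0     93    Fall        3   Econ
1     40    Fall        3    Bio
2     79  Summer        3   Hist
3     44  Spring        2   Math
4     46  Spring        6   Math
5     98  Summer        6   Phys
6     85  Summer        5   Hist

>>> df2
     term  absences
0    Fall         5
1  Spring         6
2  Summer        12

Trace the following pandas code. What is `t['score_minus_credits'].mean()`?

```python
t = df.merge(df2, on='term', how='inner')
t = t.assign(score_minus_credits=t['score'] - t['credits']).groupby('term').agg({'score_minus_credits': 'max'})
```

merge on 'term' (how='inner') → 7 rows:
   score    term  credits course  absences
0     93    Fall        3   Econ         5
1     40    Fall        3    Bio         5
2     79  Summer        3   Hist        12
3     44  Spring        2   Math         6
4     46  Spring        6   Math         6
5     98  Summer        6   Phys        12
6     85  Summer        5   Hist        12
add column score_minus_credits = t['score'] - t['credits']:
   score    term  credits course  absences  score_minus_credits
0     93    Fall        3   Econ         5                   90
1     40    Fall        3    Bio         5                   37
2     79  Summer        3   Hist        12                   76
3     44  Spring        2   Math         6                   42
4     46  Spring        6   Math         6                   40
5     98  Summer        6   Phys        12                   92
6     85  Summer        5   Hist        12                   80
group by term, max of score_minus_credits:
        score_minus_credits
term                       
Fall                     90
Spring                   42
Summer                   92

74.6666666667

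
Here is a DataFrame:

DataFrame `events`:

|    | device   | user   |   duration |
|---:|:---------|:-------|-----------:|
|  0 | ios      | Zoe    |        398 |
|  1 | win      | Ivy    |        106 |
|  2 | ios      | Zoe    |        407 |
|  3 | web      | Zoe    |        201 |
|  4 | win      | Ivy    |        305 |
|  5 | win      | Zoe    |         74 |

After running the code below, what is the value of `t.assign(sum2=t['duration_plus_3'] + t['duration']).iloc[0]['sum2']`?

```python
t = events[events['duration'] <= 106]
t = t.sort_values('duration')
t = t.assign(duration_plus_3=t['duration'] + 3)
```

151

filter rows where duration <= 106:
  device user  duration
1    win  Ivy       106
5    win  Zoe        74
sort by duration:
  device user  duration
5    win  Zoe        74
1    win  Ivy       106
add column duration_plus_3 = t['duration'] + 3:
  device user  duration  duration_plus_3
5    win  Zoe        74               77
1    win  Ivy       106              109
add column sum2 = t['duration_plus_3'] + t['duration']:
  device user  duration  duration_plus_3  sum2
5    win  Zoe        74               77   151
1    win  Ivy       106              109   215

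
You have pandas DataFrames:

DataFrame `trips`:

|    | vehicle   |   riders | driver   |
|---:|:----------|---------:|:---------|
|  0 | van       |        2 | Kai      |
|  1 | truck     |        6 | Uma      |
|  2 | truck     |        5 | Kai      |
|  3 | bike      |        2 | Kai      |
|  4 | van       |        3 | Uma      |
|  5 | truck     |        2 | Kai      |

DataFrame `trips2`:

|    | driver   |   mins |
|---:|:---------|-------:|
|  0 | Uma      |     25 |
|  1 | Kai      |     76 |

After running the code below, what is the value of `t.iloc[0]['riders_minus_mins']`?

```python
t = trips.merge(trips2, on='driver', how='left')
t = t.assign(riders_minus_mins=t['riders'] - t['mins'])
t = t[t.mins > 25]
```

-74

merge on 'driver' (how='left') → 6 rows:
  vehicle  riders driver  mins
0     van       2    Kai    76
1   truck       6    Uma    25
2   truck       5    Kai    76
3    bike       2    Kai    76
4     van       3    Uma    25
5   truck       2    Kai    76
add column riders_minus_mins = t['riders'] - t['mins']:
  vehicle  riders driver  mins  riders_minus_mins
0     van       2    Kai    76                -74
1   truck       6    Uma    25                -19
2   truck       5    Kai    76                -71
3    bike       2    Kai    76                -74
4     van       3    Uma    25                -22
5   truck       2    Kai    76                -74
filter rows where mins > 25:
  vehicle  riders driver  mins  riders_minus_mins
0     van       2    Kai    76                -74
2   truck       5    Kai    76                -71
3    bike       2    Kai    76                -74
5   truck       2    Kai    76                -74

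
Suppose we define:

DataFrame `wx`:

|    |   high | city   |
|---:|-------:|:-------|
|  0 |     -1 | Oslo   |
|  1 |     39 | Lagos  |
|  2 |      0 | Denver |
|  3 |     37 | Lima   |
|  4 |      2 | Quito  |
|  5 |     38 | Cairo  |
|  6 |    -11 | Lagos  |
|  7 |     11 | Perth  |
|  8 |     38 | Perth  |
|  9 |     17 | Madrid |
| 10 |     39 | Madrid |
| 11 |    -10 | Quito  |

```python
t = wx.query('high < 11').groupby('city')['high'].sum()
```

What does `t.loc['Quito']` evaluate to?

-8

filter rows where high < 11:
    high    city
0     -1    Oslo
2      0  Denver
4      2   Quito
6    -11   Lagos
11   -10   Quito
group by city, sum of high:
city
Denver     0
Lagos    -11
Oslo      -1
Quito     -8
Name: high, dtype: int64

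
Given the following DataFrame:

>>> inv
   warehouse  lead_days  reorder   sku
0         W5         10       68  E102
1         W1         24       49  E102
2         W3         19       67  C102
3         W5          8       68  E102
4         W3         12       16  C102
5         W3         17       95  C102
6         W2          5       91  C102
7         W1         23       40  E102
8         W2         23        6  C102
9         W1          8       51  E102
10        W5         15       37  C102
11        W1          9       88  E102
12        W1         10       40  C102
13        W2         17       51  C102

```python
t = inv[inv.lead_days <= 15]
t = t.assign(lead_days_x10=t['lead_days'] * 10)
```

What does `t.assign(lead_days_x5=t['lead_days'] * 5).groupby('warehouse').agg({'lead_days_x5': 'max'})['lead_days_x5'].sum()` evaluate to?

210

filter rows where lead_days <= 15:
   warehouse  lead_days  reorder   sku
0         W5         10       68  E102
3         W5          8       68  E102
4         W3         12       16  C102
6         W2          5       91  C102
9         W1          8       51  E102
10        W5         15       37  C102
11        W1          9       88  E102
12        W1         10       40  C102
add column lead_days_x10 = t['lead_days'] * 10:
   warehouse  lead_days  reorder   sku  lead_days_x10
0         W5         10       68  E102            100
3         W5          8       68  E102             80
4         W3         12       16  C102            120
6         W2          5       91  C102             50
9         W1          8       51  E102             80
10        W5         15       37  C102            150
11        W1          9       88  E102             90
12        W1         10       40  C102            100
add column lead_days_x5 = t['lead_days'] * 5:
   warehouse  lead_days  reorder   sku  lead_days_x10  lead_days_x5
0         W5         10       68  E102            100            50
3         W5          8       68  E102             80            40
4         W3         12       16  C102            120            60
6         W2          5       91  C102             50            25
9         W1          8       51  E102             80            40
10        W5         15       37  C102            150            75
11        W1          9       88  E102             90            45
12        W1         10       40  C102            100            50
group by warehouse, max of lead_days_x5:
           lead_days_x5
warehouse              
W1                   50
W2                   25
W3                   60
W5                   75
Then the sum of column 'lead_days_x5': 210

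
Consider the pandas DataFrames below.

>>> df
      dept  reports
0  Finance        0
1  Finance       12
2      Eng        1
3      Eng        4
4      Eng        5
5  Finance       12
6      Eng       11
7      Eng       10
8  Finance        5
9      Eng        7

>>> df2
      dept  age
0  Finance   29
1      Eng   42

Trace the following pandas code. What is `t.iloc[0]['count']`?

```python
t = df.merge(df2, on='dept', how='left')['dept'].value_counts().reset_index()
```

6

merge on 'dept' (how='left') → 10 rows:
      dept  reports  age
0  Finance        0   29
1  Finance       12   29
2      Eng        1   42
3      Eng        4   42
4      Eng        5   42
5  Finance       12   29
6      Eng       11   42
7      Eng       10   42
8  Finance        5   29
9      Eng        7   42
value_counts of dept:
dept
Eng        6
Finance    4
Name: count, dtype: int64
reset_index():
      dept  count
0      Eng      6
1  Finance      4
Finally, value at position 0, column 'count' = 6.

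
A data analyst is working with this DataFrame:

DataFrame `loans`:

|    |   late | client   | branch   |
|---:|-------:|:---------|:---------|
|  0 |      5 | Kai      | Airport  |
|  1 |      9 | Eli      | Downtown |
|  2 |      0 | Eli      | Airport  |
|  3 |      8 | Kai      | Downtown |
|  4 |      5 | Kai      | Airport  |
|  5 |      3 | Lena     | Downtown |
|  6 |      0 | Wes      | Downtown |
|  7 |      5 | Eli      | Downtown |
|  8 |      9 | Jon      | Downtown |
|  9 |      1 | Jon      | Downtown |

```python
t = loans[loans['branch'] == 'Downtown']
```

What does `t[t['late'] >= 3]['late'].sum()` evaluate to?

filter rows where branch == 'Downtown':
   late client    branch
1     9    Eli  Downtown
3     8    Kai  Downtown
5     3   Lena  Downtown
6     0    Wes  Downtown
7     5    Eli  Downtown
8     9    Jon  Downtown
9     1    Jon  Downtown
filter rows where late >= 3:
   late client    branch
1     9    Eli  Downtown
3     8    Kai  Downtown
5     3   Lena  Downtown
7     5    Eli  Downtown
8     9    Jon  Downtown

34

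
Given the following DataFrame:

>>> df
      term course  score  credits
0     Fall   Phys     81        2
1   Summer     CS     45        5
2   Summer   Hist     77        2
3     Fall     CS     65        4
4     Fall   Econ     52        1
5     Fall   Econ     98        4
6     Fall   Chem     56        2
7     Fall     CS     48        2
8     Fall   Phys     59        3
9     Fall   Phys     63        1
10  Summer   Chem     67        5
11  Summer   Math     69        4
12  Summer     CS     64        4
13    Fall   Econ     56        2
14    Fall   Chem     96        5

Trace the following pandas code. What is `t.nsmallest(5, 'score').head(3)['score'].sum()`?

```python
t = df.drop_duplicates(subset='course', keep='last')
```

183

drop duplicate course (keep=last):
      term course  score  credits
2   Summer   Hist     77        2
9     Fall   Phys     63        1
11  Summer   Math     69        4
12  Summer     CS     64        4
13    Fall   Econ     56        2
14    Fall   Chem     96        5
take 5 rows with smallest score:
      term course  score  credits
13    Fall   Econ     56        2
9     Fall   Phys     63        1
12  Summer     CS     64        4
11  Summer   Math     69        4
2   Summer   Hist     77        2
take first 3 rows:
      term course  score  credits
13    Fall   Econ     56        2
9     Fall   Phys     63        1
12  Summer     CS     64        4
Reading off the sum of column 'score', we get 183.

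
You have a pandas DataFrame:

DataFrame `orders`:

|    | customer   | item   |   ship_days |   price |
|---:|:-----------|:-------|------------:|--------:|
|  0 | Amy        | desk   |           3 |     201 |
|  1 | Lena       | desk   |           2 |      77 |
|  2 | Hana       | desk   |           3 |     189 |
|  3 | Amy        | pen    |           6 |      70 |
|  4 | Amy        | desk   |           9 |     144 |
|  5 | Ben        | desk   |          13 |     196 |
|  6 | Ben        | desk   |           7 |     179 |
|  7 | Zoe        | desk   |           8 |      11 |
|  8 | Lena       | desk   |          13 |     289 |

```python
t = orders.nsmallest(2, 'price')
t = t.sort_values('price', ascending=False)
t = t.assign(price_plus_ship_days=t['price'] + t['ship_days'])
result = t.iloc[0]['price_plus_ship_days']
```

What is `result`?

76

take 2 rows with smallest price:
  customer  item  ship_days  price
7      Zoe  desk          8     11
3      Amy   pen          6     70
sort by price descending:
  customer  item  ship_days  price
3      Amy   pen          6     70
7      Zoe  desk          8     11
add column price_plus_ship_days = t['price'] + t['ship_days']:
  customer  item  ship_days  price  price_plus_ship_days
3      Amy   pen          6     70                    76
7      Zoe  desk          8     11                    19
So iloc[0]['price_plus_ship_days'] = 76.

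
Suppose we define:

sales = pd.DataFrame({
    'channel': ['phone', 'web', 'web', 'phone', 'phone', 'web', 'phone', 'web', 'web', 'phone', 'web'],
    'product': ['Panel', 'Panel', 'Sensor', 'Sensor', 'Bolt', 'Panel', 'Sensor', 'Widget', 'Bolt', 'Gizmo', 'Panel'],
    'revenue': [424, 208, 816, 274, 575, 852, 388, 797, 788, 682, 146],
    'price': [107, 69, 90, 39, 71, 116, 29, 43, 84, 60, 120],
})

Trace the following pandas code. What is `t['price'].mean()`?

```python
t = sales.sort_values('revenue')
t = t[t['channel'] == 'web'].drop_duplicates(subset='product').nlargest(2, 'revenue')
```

66.5

sort by revenue:
   channel product  revenue  price
10     web   Panel      146    120
1      web   Panel      208     69
3    phone  Sensor      274     39
6    phone  Sensor      388     29
0    phone   Panel      424    107
4    phone    Bolt      575     71
9    phone   Gizmo      682     60
8      web    Bolt      788     84
7      web  Widget      797     43
2      web  Sensor      816     90
5      web   Panel      852    116
filter rows where channel == 'web':
   channel product  revenue  price
10     web   Panel      146    120
1      web   Panel      208     69
8      web    Bolt      788     84
7      web  Widget      797     43
2      web  Sensor      816     90
5      web   Panel      852    116
drop duplicate product (keep=first):
   channel product  revenue  price
10     web   Panel      146    120
8      web    Bolt      788     84
7      web  Widget      797     43
2      web  Sensor      816     90
take 2 rows with largest revenue:
  channel product  revenue  price
2     web  Sensor      816     90
7     web  Widget      797     43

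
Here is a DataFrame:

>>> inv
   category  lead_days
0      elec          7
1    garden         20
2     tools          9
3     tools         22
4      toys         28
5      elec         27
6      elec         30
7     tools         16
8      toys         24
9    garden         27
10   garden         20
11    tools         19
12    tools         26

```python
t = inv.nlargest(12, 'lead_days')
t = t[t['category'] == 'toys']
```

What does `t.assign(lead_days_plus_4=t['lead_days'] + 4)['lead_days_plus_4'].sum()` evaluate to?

60

take 12 rows with largest lead_days:
   category  lead_days
6      elec         30
4      toys         28
5      elec         27
9    garden         27
12    tools         26
8      toys         24
3     tools         22
1    garden         20
10   garden         20
11    tools         19
7     tools         16
2     tools          9
filter rows where category == 'toys':
  category  lead_days
4     toys         28
8     toys         24
add column lead_days_plus_4 = t['lead_days'] + 4:
  category  lead_days  lead_days_plus_4
4     toys         28                32
8     toys         24                28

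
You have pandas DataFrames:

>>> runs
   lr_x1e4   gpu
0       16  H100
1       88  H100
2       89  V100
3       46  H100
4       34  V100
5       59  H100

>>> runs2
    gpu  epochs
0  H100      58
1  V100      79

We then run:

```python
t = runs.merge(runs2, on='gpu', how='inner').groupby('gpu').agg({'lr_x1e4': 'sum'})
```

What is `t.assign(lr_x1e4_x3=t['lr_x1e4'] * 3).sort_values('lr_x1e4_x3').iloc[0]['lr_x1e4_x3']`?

369

merge on 'gpu' (how='inner') → 6 rows:
   lr_x1e4   gpu  epochs
0       16  H100      58
1       88  H100      58
2       89  V100      79
3       46  H100      58
4       34  V100      79
5       59  H100      58
group by gpu, sum of lr_x1e4:
      lr_x1e4
gpu          
H100      209
V100      123
add column lr_x1e4_x3 = t['lr_x1e4'] * 3:
      lr_x1e4  lr_x1e4_x3
gpu                      
H100      209         627
V100      123         369
sort by lr_x1e4_x3:
      lr_x1e4  lr_x1e4_x3
gpu                      
V100      123         369
H100      209         627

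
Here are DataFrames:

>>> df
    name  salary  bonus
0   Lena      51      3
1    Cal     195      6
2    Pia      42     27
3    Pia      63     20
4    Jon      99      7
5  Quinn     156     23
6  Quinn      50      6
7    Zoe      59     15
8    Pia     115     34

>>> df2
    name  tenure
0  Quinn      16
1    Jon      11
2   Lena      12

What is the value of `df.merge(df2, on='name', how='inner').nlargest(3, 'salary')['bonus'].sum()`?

merge on 'name' (how='inner') → 4 rows:
    name  salary  bonus  tenure
0   Lena      51      3      12
1    Jon      99      7      11
2  Quinn     156     23      16
3  Quinn      50      6      16
take 3 rows with largest salary:
    name  salary  bonus  tenure
2  Quinn     156     23      16
1    Jon      99      7      11
0   Lena      51      3      12
Finally, sum of column 'bonus' = 33.

33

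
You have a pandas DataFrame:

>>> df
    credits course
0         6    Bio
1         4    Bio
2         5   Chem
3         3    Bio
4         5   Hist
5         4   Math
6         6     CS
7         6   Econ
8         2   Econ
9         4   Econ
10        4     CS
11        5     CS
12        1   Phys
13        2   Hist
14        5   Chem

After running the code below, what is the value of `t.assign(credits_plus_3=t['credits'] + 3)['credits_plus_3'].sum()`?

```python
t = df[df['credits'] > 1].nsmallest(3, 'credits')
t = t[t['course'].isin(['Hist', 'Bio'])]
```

filter rows where credits > 1:
    credits course
0         6    Bio
1         4    Bio
2         5   Chem
3         3    Bio
4         5   Hist
5         4   Math
6         6     CS
7         6   Econ
8         2   Econ
9         4   Econ
10        4     CS
11        5     CS
13        2   Hist
14        5   Chem
take 3 rows with smallest credits:
    credits course
8         2   Econ
13        2   Hist
3         3    Bio
filter rows where course in ['Hist', 'Bio']:
    credits course
13        2   Hist
3         3    Bio
add column credits_plus_3 = t['credits'] + 3:
    credits course  credits_plus_3
13        2   Hist               5
3         3    Bio               6
Reading off the sum of column 'credits_plus_3', we get 11.

11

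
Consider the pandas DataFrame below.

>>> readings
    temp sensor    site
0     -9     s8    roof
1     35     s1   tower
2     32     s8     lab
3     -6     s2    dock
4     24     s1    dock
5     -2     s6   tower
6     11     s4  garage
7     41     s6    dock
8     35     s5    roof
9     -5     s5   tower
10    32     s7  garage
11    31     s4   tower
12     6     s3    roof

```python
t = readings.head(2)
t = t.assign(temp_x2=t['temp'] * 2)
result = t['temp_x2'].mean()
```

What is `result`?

take first 2 rows:
   temp sensor   site
0    -9     s8   roof
1    35     s1  tower
add column temp_x2 = t['temp'] * 2:
   temp sensor   site  temp_x2
0    -9     s8   roof      -18
1    35     s1  tower       70

26.0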